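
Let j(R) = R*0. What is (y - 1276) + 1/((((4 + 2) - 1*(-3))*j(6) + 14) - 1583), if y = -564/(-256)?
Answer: -127909651/100416 ≈ -1273.8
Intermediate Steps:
j(R) = 0
y = 141/64 (y = -564*(-1/256) = 141/64 ≈ 2.2031)
(y - 1276) + 1/((((4 + 2) - 1*(-3))*j(6) + 14) - 1583) = (141/64 - 1276) + 1/((((4 + 2) - 1*(-3))*0 + 14) - 1583) = -81523/64 + 1/(((6 + 3)*0 + 14) - 1583) = -81523/64 + 1/((9*0 + 14) - 1583) = -81523/64 + 1/((0 + 14) - 1583) = -81523/64 + 1/(14 - 1583) = -81523/64 + 1/(-1569) = -81523/64 - 1/1569 = -127909651/100416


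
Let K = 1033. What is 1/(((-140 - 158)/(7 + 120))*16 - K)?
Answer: -127/135959 ≈ -0.00093411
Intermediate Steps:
1/(((-140 - 158)/(7 + 120))*16 - K) = 1/(((-140 - 158)/(7 + 120))*16 - 1*1033) = 1/(-298/127*16 - 1033) = 1/(-4768/127 - 1033) = 1/(-135959/127) = -127/135959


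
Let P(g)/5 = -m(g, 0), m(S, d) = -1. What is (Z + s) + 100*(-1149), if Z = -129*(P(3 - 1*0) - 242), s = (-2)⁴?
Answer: -84311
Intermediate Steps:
P(g) = 5 (P(g) = 5*(-1*(-1)) = 5*1 = 5)
s = 16
Z = 30573 (Z = -129*(5 - 242) = -129*(-237) = 30573)
(Z + s) + 100*(-1149) = (30573 + 16) + 100*(-1149) = 30589 - 114900 = -84311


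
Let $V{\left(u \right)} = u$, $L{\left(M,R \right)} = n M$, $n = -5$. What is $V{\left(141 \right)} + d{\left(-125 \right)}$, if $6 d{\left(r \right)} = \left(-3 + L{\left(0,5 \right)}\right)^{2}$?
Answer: $\frac{285}{2} \approx 142.5$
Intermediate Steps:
$L{\left(M,R \right)} = - 5 M$
$d{\left(r \right)} = \frac{3}{2}$ ($d{\left(r \right)} = \frac{\left(-3 - 0\right)^{2}}{6} = \frac{\left(-3 + 0\right)^{2}}{6} = \frac{\left(-3\right)^{2}}{6} = \frac{1}{6} \cdot 9 = \frac{3}{2}$)
$V{\left(141 \right)} + d{\left(-125 \right)} = 141 + \frac{3}{2} = \frac{285}{2}$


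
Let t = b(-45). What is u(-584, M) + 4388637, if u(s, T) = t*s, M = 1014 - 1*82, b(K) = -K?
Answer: 4362357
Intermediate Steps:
t = 45 (t = -1*(-45) = 45)
M = 932 (M = 1014 - 82 = 932)
u(s, T) = 45*s
u(-584, M) + 4388637 = 45*(-584) + 4388637 = -26280 + 4388637 = 4362357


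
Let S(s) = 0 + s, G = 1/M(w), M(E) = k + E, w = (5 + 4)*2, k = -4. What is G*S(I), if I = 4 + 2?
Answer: 3/7 ≈ 0.42857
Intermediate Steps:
w = 18 (w = 9*2 = 18)
I = 6
M(E) = -4 + E
G = 1/14 (G = 1/(-4 + 18) = 1/14 ≈ 0.071429)
S(s) = s
G*S(I) = (1/14)*6 = 3/7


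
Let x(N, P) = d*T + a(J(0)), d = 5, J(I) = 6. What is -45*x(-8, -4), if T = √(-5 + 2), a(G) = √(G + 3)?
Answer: -135 - 225*I*√3 ≈ -135.0 - 389.71*I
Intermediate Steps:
a(G) = √(3 + G)
T = I*√3 (T = √(-3) = I*√3 ≈ 1.732*I)
x(N, P) = 3 + 5*I*√3 (x(N, P) = 5*(I*√3) + √(3 + 6) = 5*I*√3 + √9 = 5*I*√3 + 3 = 3 + 5*I*√3)
-45*x(-8, -4) = -45*(3 + 5*I*√3) = -135 - 225*I*√3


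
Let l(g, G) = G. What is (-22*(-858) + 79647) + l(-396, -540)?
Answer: 97983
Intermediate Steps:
(-22*(-858) + 79647) + l(-396, -540) = (-22*(-858) + 79647) - 540 = (18876 + 79647) - 540 = 98523 - 540 = 97983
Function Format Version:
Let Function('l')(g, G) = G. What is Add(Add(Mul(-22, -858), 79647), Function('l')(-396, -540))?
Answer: 97983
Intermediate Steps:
Add(Add(Mul(-22, -858), 79647), Function('l')(-396, -540)) = Add(Add(Mul(-22, -858), 79647), -540) = Add(Add(18876, 79647), -540) = Add(98523, -540) = 97983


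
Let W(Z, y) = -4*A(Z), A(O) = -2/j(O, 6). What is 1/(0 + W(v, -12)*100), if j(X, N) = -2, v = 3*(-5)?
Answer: -1/400 ≈ -0.0025000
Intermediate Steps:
v = -15
A(O) = 1 (A(O) = -2/(-2) = -2*(-1/2) = 1)
W(Z, y) = -4 (W(Z, y) = -4*1 = -4)
1/(0 + W(v, -12)*100) = 1/(0 - 4*100) = 1/(0 - 400) = 1/(-400) = -1/400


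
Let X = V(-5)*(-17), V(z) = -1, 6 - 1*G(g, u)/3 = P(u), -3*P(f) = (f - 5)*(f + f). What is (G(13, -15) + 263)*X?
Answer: 14977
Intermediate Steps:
P(f) = -2*f*(-5 + f)/3 (P(f) = -(f - 5)*(f + f)/3 = -(-5 + f)*2*f/3 = -2*f*(-5 + f)/3)
G(g, u) = 18 - 2*u*(5 - u)
X = 17 (X = -1*(-17) = 17)
(G(13, -15) + 263)*X = ((18 + 2*(-15)*(-5 - 15)) + 263)*17 = ((18 + 2*(-15)*(-20)) + 263)*17 = ((18 + 600) + 263)*17 = (618 + 263)*17 = 881*17 = 14977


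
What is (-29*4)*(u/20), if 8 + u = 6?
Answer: 58/5 ≈ 11.600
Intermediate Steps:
u = -2 (u = -8 + 6 = -2)
(-29*4)*(u/20) = (-29*4)*(-2/20) = -(-232)/20 = -116*(-1/10) = 58/5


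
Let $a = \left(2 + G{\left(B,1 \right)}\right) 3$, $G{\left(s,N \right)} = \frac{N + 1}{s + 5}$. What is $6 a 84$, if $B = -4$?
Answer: $6048$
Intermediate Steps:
$G{\left(s,N \right)} = \frac{1 + N}{5 + s}$
$a = 12$ ($a = \left(2 + \frac{1 + 1}{5 - 4}\right) 3 = \left(2 + 1^{-1} \cdot 2\right) 3 = \left(2 + 1 \cdot 2\right) 3 = \left(2 + 2\right) 3 = 4 \cdot 3 = 12$)
$6 a 84 = 6 \cdot 12 \cdot 84 = 72 \cdot 84 = 6048$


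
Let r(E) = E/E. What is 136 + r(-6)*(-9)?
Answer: 127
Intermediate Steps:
r(E) = 1
136 + r(-6)*(-9) = 136 + 1*(-9) = 136 - 9 = 127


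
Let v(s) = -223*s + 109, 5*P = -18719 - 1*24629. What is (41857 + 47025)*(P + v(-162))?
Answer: 12250339414/5 ≈ 2.4501e+9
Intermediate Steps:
P = -43348/5 (P = (-18719 - 1*24629)/5 = (-18719 - 24629)/5 = (1/5)*(-43348) = -43348/5 ≈ -8669.6)
v(s) = 109 - 223*s
(41857 + 47025)*(P + v(-162)) = (41857 + 47025)*(-43348/5 + (109 - 223*(-162))) = 88882*(-43348/5 + (109 + 36126)) = 88882*(-43348/5 + 36235) = 88882*(137827/5) = 12250339414/5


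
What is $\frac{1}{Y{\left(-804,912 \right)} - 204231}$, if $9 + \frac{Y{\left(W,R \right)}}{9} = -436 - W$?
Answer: $- \frac{1}{201000} \approx -4.9751 \cdot 10^{-6}$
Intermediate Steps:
$Y{\left(W,R \right)} = -4005 - 9 W$ ($Y{\left(W,R \right)} = -81 + 9 \left(-436 - W\right) = -81 - \left(3924 + 9 W\right) = -4005 - 9 W$)
$\frac{1}{Y{\left(-804,912 \right)} - 204231} = \frac{1}{\left(-4005 - -7236\right) - 204231} = \frac{1}{\left(-4005 + 7236\right) - 204231} = \frac{1}{3231 - 204231} = \frac{1}{-201000} = - \frac{1}{201000}$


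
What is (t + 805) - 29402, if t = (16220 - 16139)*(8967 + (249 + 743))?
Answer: 778082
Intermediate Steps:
t = 806679 (t = 81*(8967 + 992) = 81*9959 = 806679)
(t + 805) - 29402 = (806679 + 805) - 29402 = 807484 - 29402 = 778082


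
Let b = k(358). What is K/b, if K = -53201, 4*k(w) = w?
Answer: -106402/179 ≈ -594.42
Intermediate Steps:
k(w) = w/4
b = 179/2 (b = (¼)*358 = 179/2 ≈ 89.500)
K/b = -53201/179/2 = -53201*2/179 = -106402/179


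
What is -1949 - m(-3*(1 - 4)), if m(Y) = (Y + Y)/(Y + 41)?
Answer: -48734/25 ≈ -1949.4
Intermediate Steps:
m(Y) = 2*Y/(41 + Y) (m(Y) = (2*Y)/(41 + Y) = 2*Y/(41 + Y))
-1949 - m(-3*(1 - 4)) = -1949 - 2*(-3*(1 - 4))/(41 - 3*(1 - 4)) = -1949 - 2*(-3*(-3))/(41 - 3*(-3)) = -1949 - 2*9/(41 + 9) = -1949 - 2*9/50 = -1949 - 1*9/25 = -1949 - 9/25 = -48734/25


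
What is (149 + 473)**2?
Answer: 386884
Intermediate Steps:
(149 + 473)**2 = 622**2 = 386884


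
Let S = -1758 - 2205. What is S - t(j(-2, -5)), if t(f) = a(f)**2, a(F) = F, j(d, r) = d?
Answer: -3967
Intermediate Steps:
S = -3963
t(f) = f**2
S - t(j(-2, -5)) = -3963 - 1*(-2)**2 = -3963 - 1*4 = -3963 - 4 = -3967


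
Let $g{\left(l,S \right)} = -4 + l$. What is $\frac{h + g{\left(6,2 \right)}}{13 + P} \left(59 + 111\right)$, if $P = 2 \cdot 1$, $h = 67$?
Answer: $782$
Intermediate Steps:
$P = 2$
$\frac{h + g{\left(6,2 \right)}}{13 + P} \left(59 + 111\right) = \frac{67 + \left(-4 + 6\right)}{13 + 2} \left(59 + 111\right) = \frac{67 + 2}{15} \cdot 170 = 69 \cdot \frac{1}{15} \cdot 170 = \frac{23}{5} \cdot 170 = 782$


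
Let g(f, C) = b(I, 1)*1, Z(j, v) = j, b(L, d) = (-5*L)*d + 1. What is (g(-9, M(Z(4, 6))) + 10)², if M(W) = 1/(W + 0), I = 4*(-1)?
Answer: 961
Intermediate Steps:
I = -4
b(L, d) = 1 - 5*L*d (b(L, d) = -5*L*d + 1 = 1 - 5*L*d)
M(W) = 1/W
g(f, C) = 21 (g(f, C) = (1 - 5*(-4)*1)*1 = (1 + 20)*1 = 21*1 = 21)
(g(-9, M(Z(4, 6))) + 10)² = (21 + 10)² = 31² = 961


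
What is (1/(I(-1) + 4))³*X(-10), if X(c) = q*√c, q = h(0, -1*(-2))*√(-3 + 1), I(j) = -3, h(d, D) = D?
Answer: -4*√5 ≈ -8.9443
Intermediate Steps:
q = 2*I*√2 (q = (-1*(-2))*√(-3 + 1) = 2*√(-2) = 2*(I*√2) = 2*I*√2 ≈ 2.8284*I)
X(c) = 2*I*√2*√c (X(c) = (2*I*√2)*√c = 2*I*√2*√c)
(1/(I(-1) + 4))³*X(-10) = (1/(-3 + 4))³*(2*I*√2*√(-10)) = (1/1)³*(2*I*√2*(I*√10)) = 1³*(-4*√5) = 1*(-4*√5) = -4*√5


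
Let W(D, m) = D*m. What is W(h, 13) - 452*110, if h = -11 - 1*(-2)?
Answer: -49837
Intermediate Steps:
h = -9 (h = -11 + 2 = -9)
W(h, 13) - 452*110 = -9*13 - 452*110 = -117 - 49720 = -49837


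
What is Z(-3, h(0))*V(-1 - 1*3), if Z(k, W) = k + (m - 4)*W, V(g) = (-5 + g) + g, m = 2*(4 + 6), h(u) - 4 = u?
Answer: -793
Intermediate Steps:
h(u) = 4 + u
m = 20 (m = 2*10 = 20)
V(g) = -5 + 2*g
Z(k, W) = k + 16*W (Z(k, W) = k + (20 - 4)*W = k + 16*W)
Z(-3, h(0))*V(-1 - 1*3) = (-3 + 16*(4 + 0))*(-5 + 2*(-1 - 1*3)) = (-3 + 16*4)*(-5 + 2*(-1 - 3)) = (-3 + 64)*(-5 + 2*(-4)) = 61*(-5 - 8) = 61*(-13) = -793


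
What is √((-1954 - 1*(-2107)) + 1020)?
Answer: √1173 ≈ 34.249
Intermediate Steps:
√((-1954 - 1*(-2107)) + 1020) = √((-1954 + 2107) + 1020) = √(153 + 1020) = √1173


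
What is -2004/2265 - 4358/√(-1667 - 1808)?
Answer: -668/755 + 4358*I*√139/695 ≈ -0.88477 + 73.928*I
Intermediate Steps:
-2004/2265 - 4358/√(-1667 - 1808) = -2004*1/2265 - 4358*(-I*√139/695) = -668/755 - 4358*(-I*√139/695) = -668/755 - (-4358)*I*√139/695 = -668/755 + 4358*I*√139/695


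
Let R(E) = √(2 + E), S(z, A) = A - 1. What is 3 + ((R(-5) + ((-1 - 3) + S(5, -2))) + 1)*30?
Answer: -177 + 30*I*√3 ≈ -177.0 + 51.962*I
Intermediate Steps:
S(z, A) = -1 + A
3 + ((R(-5) + ((-1 - 3) + S(5, -2))) + 1)*30 = 3 + ((√(2 - 5) + ((-1 - 3) + (-1 - 2))) + 1)*30 = 3 + ((√(-3) + (-4 - 3)) + 1)*30 = 3 + ((I*√3 - 7) + 1)*30 = 3 + ((-7 + I*√3) + 1)*30 = 3 + (-6 + I*√3)*30 = 3 + (-180 + 30*I*√3) = -177 + 30*I*√3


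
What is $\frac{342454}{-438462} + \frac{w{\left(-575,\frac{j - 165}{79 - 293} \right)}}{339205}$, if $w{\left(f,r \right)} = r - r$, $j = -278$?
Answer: $- \frac{171227}{219231} \approx -0.78103$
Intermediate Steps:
$w{\left(f,r \right)} = 0$
$\frac{342454}{-438462} + \frac{w{\left(-575,\frac{j - 165}{79 - 293} \right)}}{339205} = \frac{342454}{-438462} + \frac{0}{339205} = 342454 \left(- \frac{1}{438462}\right) + 0 \cdot \frac{1}{339205} = - \frac{171227}{219231} + 0 = - \frac{171227}{219231}$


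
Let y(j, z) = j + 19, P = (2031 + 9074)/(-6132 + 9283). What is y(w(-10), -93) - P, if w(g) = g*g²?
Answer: -3102236/3151 ≈ -984.52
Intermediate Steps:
w(g) = g³
P = 11105/3151 ≈ 3.5243
y(j, z) = 19 + j
y(w(-10), -93) - P = (19 + (-10)³) - 1*11105/3151 = (19 - 1000) - 11105/3151 = -981 - 11105/3151 = -3102236/3151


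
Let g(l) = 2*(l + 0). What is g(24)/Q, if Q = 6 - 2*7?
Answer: -6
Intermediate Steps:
Q = -8 (Q = 6 - 14 = -8)
g(l) = 2*l
g(24)/Q = (2*24)/(-8) = 48*(-⅛) = -6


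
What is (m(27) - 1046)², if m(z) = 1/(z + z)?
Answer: 3190329289/2916 ≈ 1.0941e+6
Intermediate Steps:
m(z) = 1/(2*z)
(m(27) - 1046)² = ((½)/27 - 1046)² = ((½)*(1/27) - 1046)² = (1/54 - 1046)² = (-56483/54)² = 3190329289/2916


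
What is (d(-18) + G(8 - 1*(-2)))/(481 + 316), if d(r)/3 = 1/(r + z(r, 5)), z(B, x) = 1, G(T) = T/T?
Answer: 14/13549 ≈ 0.0010333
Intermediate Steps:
G(T) = 1
d(r) = 3/(1 + r) (d(r) = 3/(r + 1) = 3/(1 + r))
(d(-18) + G(8 - 1*(-2)))/(481 + 316) = (3/(1 - 18) + 1)/(481 + 316) = (3/(-17) + 1)/797 = (3*(-1/17) + 1)*(1/797) = (-3/17 + 1)*(1/797) = (14/17)*(1/797) = 14/13549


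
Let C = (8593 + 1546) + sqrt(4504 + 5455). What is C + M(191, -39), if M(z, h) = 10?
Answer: 10149 + sqrt(9959) ≈ 10249.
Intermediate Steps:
C = 10139 + sqrt(9959) ≈ 10239.
C + M(191, -39) = (10139 + sqrt(9959)) + 10 = 10149 + sqrt(9959)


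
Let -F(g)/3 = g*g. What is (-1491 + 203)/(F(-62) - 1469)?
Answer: 1288/13001 ≈ 0.099069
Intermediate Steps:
F(g) = -3*g**2 (F(g) = -3*g*g = -3*g**2)
(-1491 + 203)/(F(-62) - 1469) = (-1491 + 203)/(-3*(-62)**2 - 1469) = -1288/(-3*3844 - 1469) = -1288/(-11532 - 1469) = -1288/(-13001) = -1288*(-1/13001) = 1288/13001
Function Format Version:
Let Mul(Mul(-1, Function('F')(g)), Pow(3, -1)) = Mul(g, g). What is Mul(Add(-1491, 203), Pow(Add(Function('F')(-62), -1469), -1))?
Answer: Rational(1288, 13001) ≈ 0.099069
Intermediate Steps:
Function('F')(g) = Mul(-3, Pow(g, 2)) (Function('F')(g) = Mul(-3, Mul(g, g)) = Mul(-3, Pow(g, 2)))
Mul(Add(-1491, 203), Pow(Add(Function('F')(-62), -1469), -1)) = Mul(Add(-1491, 203), Pow(Add(Mul(-3, Pow(-62, 2)), -1469), -1)) = Mul(-1288, Pow(Add(Mul(-3, 3844), -1469), -1)) = Mul(-1288, Pow(Add(-11532, -1469), -1)) = Mul(-1288, Pow(-13001, -1)) = Mul(-1288, Rational(-1, 13001)) = Rational(1288, 13001)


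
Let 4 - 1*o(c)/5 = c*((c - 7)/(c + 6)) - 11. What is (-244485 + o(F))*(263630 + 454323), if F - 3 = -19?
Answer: -175342789378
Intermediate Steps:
F = -16 (F = 3 - 19 = -16)
o(c) = 75 - 5*c*(-7 + c)/(6 + c) (o(c) = 20 - 5*(c*((c - 7)/(c + 6)) - 11) = 20 - 5*(c*((-7 + c)/(6 + c)) - 11) = 20 - 5*(c*(-7 + c)/(6 + c) - 11) = 20 - 5*(-11 + c*(-7 + c)/(6 + c)) = 20 + (55 - 5*c*(-7 + c)/(6 + c)) = 75 - 5*c*(-7 + c)/(6 + c))
(-244485 + o(F))*(263630 + 454323) = (-244485 + 5*(90 - 1*(-16)**2 + 22*(-16))/(6 - 16))*(263630 + 454323) = (-244485 + 5*(90 - 1*256 - 352)/(-10))*717953 = (-244485 + 5*(-1/10)*(90 - 256 - 352))*717953 = (-244485 + 5*(-1/10)*(-518))*717953 = (-244485 + 259)*717953 = -244226*717953 = -175342789378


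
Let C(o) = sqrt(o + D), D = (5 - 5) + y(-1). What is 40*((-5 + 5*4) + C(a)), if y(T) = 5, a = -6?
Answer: 600 + 40*I ≈ 600.0 + 40.0*I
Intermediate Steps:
D = 5 (D = (5 - 5) + 5 = 0 + 5 = 5)
C(o) = sqrt(5 + o) (C(o) = sqrt(o + 5) = sqrt(5 + o))
40*((-5 + 5*4) + C(a)) = 40*((-5 + 5*4) + sqrt(5 - 6)) = 40*((-5 + 20) + sqrt(-1)) = 40*(15 + I) = 600 + 40*I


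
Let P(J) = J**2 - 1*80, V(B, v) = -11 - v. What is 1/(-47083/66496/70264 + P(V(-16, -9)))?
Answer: -4672274944/355092942827 ≈ -0.013158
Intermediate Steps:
P(J) = -80 + J**2 (P(J) = J**2 - 80 = -80 + J**2)
1/(-47083/66496/70264 + P(V(-16, -9))) = 1/(-47083/66496/70264 + (-80 + (-11 - 1*(-9))**2)) = 1/(-47083*1/66496*(1/70264) + (-80 + (-11 + 9)**2)) = 1/(-47083/66496*1/70264 + (-80 + (-2)**2)) = 1/(-47083/4672274944 + (-80 + 4)) = 1/(-47083/4672274944 - 76) = 1/(-355092942827/4672274944) = -4672274944/355092942827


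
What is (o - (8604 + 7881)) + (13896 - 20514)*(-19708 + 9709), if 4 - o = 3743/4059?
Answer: 268530857416/4059 ≈ 6.6157e+7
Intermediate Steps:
o = 12493/4059 (o = 4 - 3743/4059 = 12493/4059 ≈ 3.0779)
(o - (8604 + 7881)) + (13896 - 20514)*(-19708 + 9709) = (12493/4059 - (8604 + 7881)) + (13896 - 20514)*(-19708 + 9709) = (12493/4059 - 1*16485) - 6618*(-9999) = (12493/4059 - 16485) + 66173382 = -66900122/4059 + 66173382 = 268530857416/4059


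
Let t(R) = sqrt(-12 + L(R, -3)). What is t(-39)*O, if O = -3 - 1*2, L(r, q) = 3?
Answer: -15*I ≈ -15.0*I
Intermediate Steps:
O = -5 (O = -3 - 2 = -5)
t(R) = 3*I (t(R) = sqrt(-12 + 3) = sqrt(-9) = 3*I)
t(-39)*O = (3*I)*(-5) = -15*I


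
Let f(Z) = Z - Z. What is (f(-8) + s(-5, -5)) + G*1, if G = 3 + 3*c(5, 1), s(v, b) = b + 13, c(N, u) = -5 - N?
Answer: -19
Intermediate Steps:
s(v, b) = 13 + b
G = -27 (G = 3 + 3*(-5 - 1*5) = 3 + 3*(-5 - 5) = 3 + 3*(-10) = 3 - 30 = -27)
f(Z) = 0
(f(-8) + s(-5, -5)) + G*1 = (0 + (13 - 5)) - 27*1 = (0 + 8) - 27 = 8 - 27 = -19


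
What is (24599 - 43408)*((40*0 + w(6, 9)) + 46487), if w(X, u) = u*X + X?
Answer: -875502523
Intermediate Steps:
w(X, u) = X + X*u (w(X, u) = X*u + X = X + X*u)
(24599 - 43408)*((40*0 + w(6, 9)) + 46487) = (24599 - 43408)*((40*0 + 6*(1 + 9)) + 46487) = -18809*((0 + 6*10) + 46487) = -18809*((0 + 60) + 46487) = -18809*(60 + 46487) = -18809*46547 = -875502523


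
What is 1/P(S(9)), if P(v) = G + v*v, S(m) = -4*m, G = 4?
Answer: 1/1300 ≈ 0.00076923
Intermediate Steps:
P(v) = 4 + v² (P(v) = 4 + v*v = 4 + v²)
1/P(S(9)) = 1/(4 + (-4*9)²) = 1/(4 + (-36)²) = 1/(4 + 1296) = 1/1300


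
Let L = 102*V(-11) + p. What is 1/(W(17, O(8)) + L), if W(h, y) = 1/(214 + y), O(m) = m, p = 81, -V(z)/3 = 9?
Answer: -222/593405 ≈ -0.00037411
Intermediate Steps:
V(z) = -27 (V(z) = -3*9 = -27)
L = -2673 (L = 102*(-27) + 81 = -2754 + 81 = -2673)
1/(W(17, O(8)) + L) = 1/(1/(214 + 8) - 2673) = 1/(1/222 - 2673) = 1/(-593405/222) = -222/593405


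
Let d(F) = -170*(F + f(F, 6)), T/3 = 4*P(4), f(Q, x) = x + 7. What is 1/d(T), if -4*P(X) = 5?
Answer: 1/340 ≈ 0.0029412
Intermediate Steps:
P(X) = -5/4 (P(X) = -¼*5 = -5/4)
f(Q, x) = 7 + x
T = -15 (T = 3*(4*(-5/4)) = 3*(-5) = -15)
d(F) = -2210 - 170*F (d(F) = -170*(F + (7 + 6)) = -170*(F + 13) = -170*(13 + F) = -2210 - 170*F)
1/d(T) = 1/(-2210 - 170*(-15)) = 1/(-2210 + 2550) = 1/340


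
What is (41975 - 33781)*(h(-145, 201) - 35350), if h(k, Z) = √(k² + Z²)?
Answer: -289657900 + 8194*√61426 ≈ -2.8763e+8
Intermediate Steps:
h(k, Z) = √(Z² + k²)
(41975 - 33781)*(h(-145, 201) - 35350) = (41975 - 33781)*(√(201² + (-145)²) - 35350) = 8194*(√(40401 + 21025) - 35350) = 8194*(√61426 - 35350) = 8194*(-35350 + √61426) = -289657900 + 8194*√61426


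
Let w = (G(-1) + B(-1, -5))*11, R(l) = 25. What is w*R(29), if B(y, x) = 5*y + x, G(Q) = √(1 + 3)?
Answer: -2200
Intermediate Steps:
G(Q) = 2 (G(Q) = √4 = 2)
B(y, x) = x + 5*y
w = -88 (w = (2 + (-5 + 5*(-1)))*11 = (2 + (-5 - 5))*11 = (2 - 10)*11 = -8*11 = -88)
w*R(29) = -88*25 = -2200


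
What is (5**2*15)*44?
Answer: 16500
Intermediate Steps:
(5**2*15)*44 = (25*15)*44 = 375*44 = 16500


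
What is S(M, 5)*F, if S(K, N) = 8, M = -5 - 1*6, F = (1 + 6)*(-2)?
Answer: -112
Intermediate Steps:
F = -14 (F = 7*(-2) = -14)
M = -11 (M = -5 - 6 = -11)
S(M, 5)*F = 8*(-14) = -112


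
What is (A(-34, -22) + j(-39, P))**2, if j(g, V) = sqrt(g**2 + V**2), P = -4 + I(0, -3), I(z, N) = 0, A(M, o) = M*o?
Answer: (748 + sqrt(1537))**2 ≈ 6.1969e+5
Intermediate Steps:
P = -4 (P = -4 + 0 = -4)
j(g, V) = sqrt(V**2 + g**2)
(A(-34, -22) + j(-39, P))**2 = (-34*(-22) + sqrt((-4)**2 + (-39)**2))**2 = (748 + sqrt(16 + 1521))**2 = (748 + sqrt(1537))**2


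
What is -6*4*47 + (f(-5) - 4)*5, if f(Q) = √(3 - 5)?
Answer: -1148 + 5*I*√2 ≈ -1148.0 + 7.0711*I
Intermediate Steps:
f(Q) = I*√2 (f(Q) = √(-2) = I*√2)
-6*4*47 + (f(-5) - 4)*5 = -6*4*47 + (I*√2 - 4)*5 = -24*47 + (-4 + I*√2)*5 = -1128 + (-20 + 5*I*√2) = -1148 + 5*I*√2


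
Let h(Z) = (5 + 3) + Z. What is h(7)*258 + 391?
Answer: 4261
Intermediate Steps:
h(Z) = 8 + Z
h(7)*258 + 391 = (8 + 7)*258 + 391 = 15*258 + 391 = 3870 + 391 = 4261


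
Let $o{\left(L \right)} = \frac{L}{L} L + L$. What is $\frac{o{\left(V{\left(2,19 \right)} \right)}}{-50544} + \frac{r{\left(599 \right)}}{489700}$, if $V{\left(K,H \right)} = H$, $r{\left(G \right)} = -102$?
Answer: $- \frac{2970511}{3093924600} \approx -0.00096011$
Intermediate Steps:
$o{\left(L \right)} = 2 L$ ($o{\left(L \right)} = 1 L + L = L + L = 2 L$)
$\frac{o{\left(V{\left(2,19 \right)} \right)}}{-50544} + \frac{r{\left(599 \right)}}{489700} = \frac{2 \cdot 19}{-50544} - \frac{102}{489700} = 38 \left(- \frac{1}{50544}\right) - \frac{51}{244850} = - \frac{19}{25272} - \frac{51}{244850} = - \frac{2970511}{3093924600}$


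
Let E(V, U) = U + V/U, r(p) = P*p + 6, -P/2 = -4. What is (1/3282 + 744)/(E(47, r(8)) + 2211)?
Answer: 85463315/262095597 ≈ 0.32608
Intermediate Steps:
P = 8 (P = -2*(-4) = 8)
r(p) = 6 + 8*p (r(p) = 8*p + 6 = 6 + 8*p)
(1/3282 + 744)/(E(47, r(8)) + 2211) = (1/3282 + 744)/(((6 + 8*8) + 47/(6 + 8*8)) + 2211) = (1/3282 + 744)/(((6 + 64) + 47/(6 + 64)) + 2211) = 2441809/(3282*((70 + 47/70) + 2211)) = 2441809/(3282*(4947/70 + 2211)) = 2441809/(3282*(159717/70)) = (2441809/3282)*(70/159717) = 85463315/262095597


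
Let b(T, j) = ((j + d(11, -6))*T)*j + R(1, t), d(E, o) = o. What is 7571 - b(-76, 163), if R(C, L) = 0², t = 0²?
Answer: 1952487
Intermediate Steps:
t = 0
R(C, L) = 0
b(T, j) = T*j*(-6 + j) (b(T, j) = ((j - 6)*T)*j + 0 = ((-6 + j)*T)*j + 0 = (T*(-6 + j))*j + 0 = T*j*(-6 + j) + 0 = T*j*(-6 + j))
7571 - b(-76, 163) = 7571 - (-76)*163*(-6 + 163) = 7571 - (-76)*163*157 = 7571 - 1*(-1944916) = 7571 + 1944916 = 1952487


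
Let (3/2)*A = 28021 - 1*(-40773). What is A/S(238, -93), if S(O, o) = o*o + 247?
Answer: 34397/6672 ≈ 5.1554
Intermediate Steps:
A = 137588/3 (A = 2*(28021 - 1*(-40773))/3 = 2*(28021 + 40773)/3 = (2/3)*68794 = 137588/3 ≈ 45863.)
S(O, o) = 247 + o**2 (S(O, o) = o**2 + 247 = 247 + o**2)
A/S(238, -93) = 137588/(3*(247 + (-93)**2)) = 137588/(3*(247 + 8649)) = (137588/3)/8896 = (137588/3)*(1/8896) = 34397/6672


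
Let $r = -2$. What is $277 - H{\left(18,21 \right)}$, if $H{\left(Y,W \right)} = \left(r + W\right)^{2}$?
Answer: $-84$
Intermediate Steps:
$H{\left(Y,W \right)} = \left(-2 + W\right)^{2}$
$277 - H{\left(18,21 \right)} = 277 - \left(-2 + 21\right)^{2} = 277 - 19^{2} = 277 - 361 = -84$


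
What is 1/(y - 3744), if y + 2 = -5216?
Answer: -1/8962 ≈ -0.00011158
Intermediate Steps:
y = -5218 (y = -2 - 5216 = -5218)
1/(y - 3744) = 1/(-5218 - 3744) = 1/(-8962) = -1/8962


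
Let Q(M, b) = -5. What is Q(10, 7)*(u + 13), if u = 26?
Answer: -195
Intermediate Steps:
Q(10, 7)*(u + 13) = -5*(26 + 13) = -5*39 = -195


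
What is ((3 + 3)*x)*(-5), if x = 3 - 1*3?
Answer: 0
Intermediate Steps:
x = 0 (x = 3 - 3 = 0)
((3 + 3)*x)*(-5) = ((3 + 3)*0)*(-5) = (6*0)*(-5) = 0*(-5) = 0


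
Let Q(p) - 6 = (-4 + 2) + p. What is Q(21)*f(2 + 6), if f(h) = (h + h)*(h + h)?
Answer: 6400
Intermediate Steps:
f(h) = 4*h² (f(h) = (2*h)*(2*h) = 4*h²)
Q(p) = 4 + p (Q(p) = 6 + ((-4 + 2) + p) = 6 + (-2 + p) = 4 + p)
Q(21)*f(2 + 6) = (4 + 21)*(4*(2 + 6)²) = 25*(4*8²) = 25*(4*64) = 25*256 = 6400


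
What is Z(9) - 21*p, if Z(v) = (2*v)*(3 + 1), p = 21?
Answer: -369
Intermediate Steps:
Z(v) = 8*v (Z(v) = (2*v)*4 = 8*v)
Z(9) - 21*p = 8*9 - 21*21 = 72 - 441 = -369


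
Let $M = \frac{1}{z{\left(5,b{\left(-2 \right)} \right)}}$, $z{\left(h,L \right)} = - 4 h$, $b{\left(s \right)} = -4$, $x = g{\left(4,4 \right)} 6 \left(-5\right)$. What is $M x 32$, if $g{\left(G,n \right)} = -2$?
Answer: $-96$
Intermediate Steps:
$x = 60$ ($x = \left(-2\right) 6 \left(-5\right) = \left(-12\right) \left(-5\right) = 60$)
$M = - \frac{1}{20}$ ($M = \frac{1}{\left(-4\right) 5} = \frac{1}{-20} = - \frac{1}{20} \approx -0.05$)
$M x 32 = \left(- \frac{1}{20}\right) 60 \cdot 32 = \left(-3\right) 32 = -96$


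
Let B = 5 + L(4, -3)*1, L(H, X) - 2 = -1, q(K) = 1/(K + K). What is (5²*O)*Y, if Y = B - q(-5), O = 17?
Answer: 5185/2 ≈ 2592.5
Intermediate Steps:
q(K) = 1/(2*K)
L(H, X) = 1 (L(H, X) = 2 - 1 = 1)
B = 6 (B = 5 + 1*1 = 5 + 1 = 6)
Y = 61/10 (Y = 6 - 1/(2*(-5)) = 6 - (-1)/(2*5) = 6 - 1*(-⅒) = 6 + ⅒ = 61/10 ≈ 6.1000)
(5²*O)*Y = (5²*17)*(61/10) = (25*17)*(61/10) = 425*(61/10) = 5185/2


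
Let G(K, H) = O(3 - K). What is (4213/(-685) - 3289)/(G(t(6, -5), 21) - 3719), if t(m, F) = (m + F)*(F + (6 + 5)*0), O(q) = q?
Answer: 2257178/2542035 ≈ 0.88794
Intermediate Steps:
t(m, F) = F*(F + m) (t(m, F) = (F + m)*(F + 11*0) = (F + m)*(F + 0) = (F + m)*F = F*(F + m))
G(K, H) = 3 - K
(4213/(-685) - 3289)/(G(t(6, -5), 21) - 3719) = (4213/(-685) - 3289)/((3 - (-5)*(-5 + 6)) - 3719) = (4213*(-1/685) - 3289)/((3 - (-5)) - 3719) = (-4213/685 - 3289)/((3 - 1*(-5)) - 3719) = -2257178/(685*((3 + 5) - 3719)) = -2257178/(685*(8 - 3719)) = -2257178/685/(-3711) = -2257178/685*(-1/3711) = 2257178/2542035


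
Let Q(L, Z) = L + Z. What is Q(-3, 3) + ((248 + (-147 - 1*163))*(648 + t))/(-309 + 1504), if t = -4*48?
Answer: -28272/1195 ≈ -23.659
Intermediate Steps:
t = -192
Q(-3, 3) + ((248 + (-147 - 1*163))*(648 + t))/(-309 + 1504) = (-3 + 3) + ((248 + (-147 - 1*163))*(648 - 192))/(-309 + 1504) = 0 + ((248 + (-147 - 163))*456)/1195 = 0 + ((248 - 310)*456)/1195 = 0 + (-62*456)/1195 = 0 + (1/1195)*(-28272) = 0 - 28272/1195 = -28272/1195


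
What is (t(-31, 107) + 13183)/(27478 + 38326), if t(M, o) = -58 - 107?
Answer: 6509/32902 ≈ 0.19783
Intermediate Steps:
t(M, o) = -165
(t(-31, 107) + 13183)/(27478 + 38326) = (-165 + 13183)/(27478 + 38326) = 13018/65804 = 13018*(1/65804) = 6509/32902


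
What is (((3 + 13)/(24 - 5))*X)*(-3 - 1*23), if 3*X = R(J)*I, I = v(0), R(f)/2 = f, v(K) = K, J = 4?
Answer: 0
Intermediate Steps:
R(f) = 2*f
I = 0
X = 0 (X = ((2*4)*0)/3 = (8*0)/3 = (⅓)*0 = 0)
(((3 + 13)/(24 - 5))*X)*(-3 - 1*23) = (((3 + 13)/(24 - 5))*0)*(-3 - 1*23) = ((16/19)*0)*(-3 - 23) = ((16*(1/19))*0)*(-26) = ((16/19)*0)*(-26) = 0*(-26) = 0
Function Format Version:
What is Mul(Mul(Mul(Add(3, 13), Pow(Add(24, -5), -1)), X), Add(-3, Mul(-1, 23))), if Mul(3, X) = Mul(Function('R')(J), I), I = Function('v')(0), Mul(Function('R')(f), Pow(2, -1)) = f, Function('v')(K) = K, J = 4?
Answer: 0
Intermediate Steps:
Function('R')(f) = Mul(2, f)
I = 0
X = 0 (X = Mul(Rational(1, 3), Mul(Mul(2, 4), 0)) = Mul(Rational(1, 3), Mul(8, 0)) = Mul(Rational(1, 3), 0) = 0)
Mul(Mul(Mul(Add(3, 13), Pow(Add(24, -5), -1)), X), Add(-3, Mul(-1, 23))) = Mul(Mul(Mul(Add(3, 13), Pow(Add(24, -5), -1)), 0), Add(-3, Mul(-1, 23))) = Mul(Mul(Mul(16, Pow(19, -1)), 0), Add(-3, -23)) = Mul(Mul(Mul(16, Rational(1, 19)), 0), -26) = Mul(Mul(Rational(16, 19), 0), -26) = Mul(0, -26) = 0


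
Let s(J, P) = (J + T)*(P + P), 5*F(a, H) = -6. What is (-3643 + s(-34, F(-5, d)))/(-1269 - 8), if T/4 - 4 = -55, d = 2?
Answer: 15359/6385 ≈ 2.4055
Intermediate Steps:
T = -204 (T = 16 + 4*(-55) = 16 - 220 = -204)
F(a, H) = -6/5 (F(a, H) = (1/5)*(-6) = -6/5)
s(J, P) = 2*P*(-204 + J) (s(J, P) = (J - 204)*(P + P) = (-204 + J)*(2*P) = 2*P*(-204 + J))
(-3643 + s(-34, F(-5, d)))/(-1269 - 8) = (-3643 + 2*(-6/5)*(-204 - 34))/(-1269 - 8) = (-3643 + 2*(-6/5)*(-238))/(-1277) = (-3643 + 2856/5)*(-1/1277) = -15359/5*(-1/1277) = 15359/6385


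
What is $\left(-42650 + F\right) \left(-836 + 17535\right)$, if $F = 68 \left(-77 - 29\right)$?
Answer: $-832578742$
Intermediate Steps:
$F = -7208$ ($F = 68 \left(-106\right) = -7208$)
$\left(-42650 + F\right) \left(-836 + 17535\right) = \left(-42650 - 7208\right) \left(-836 + 17535\right) = \left(-49858\right) 16699 = -832578742$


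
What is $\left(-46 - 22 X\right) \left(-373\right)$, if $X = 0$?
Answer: $17158$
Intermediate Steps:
$\left(-46 - 22 X\right) \left(-373\right) = \left(-46 - 0\right) \left(-373\right) = \left(-46 + 0\right) \left(-373\right) = \left(-46\right) \left(-373\right) = 17158$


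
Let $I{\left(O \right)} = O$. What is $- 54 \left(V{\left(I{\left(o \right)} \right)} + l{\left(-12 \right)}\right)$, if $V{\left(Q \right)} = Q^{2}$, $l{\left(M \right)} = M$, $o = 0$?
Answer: $648$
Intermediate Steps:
$- 54 \left(V{\left(I{\left(o \right)} \right)} + l{\left(-12 \right)}\right) = - 54 \left(0^{2} - 12\right) = - 54 \left(0 - 12\right) = \left(-54\right) \left(-12\right) = 648$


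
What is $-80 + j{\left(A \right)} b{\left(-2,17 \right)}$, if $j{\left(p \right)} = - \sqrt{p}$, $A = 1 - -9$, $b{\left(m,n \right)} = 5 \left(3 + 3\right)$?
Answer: $-80 - 30 \sqrt{10} \approx -174.87$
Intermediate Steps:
$b{\left(m,n \right)} = 30$ ($b{\left(m,n \right)} = 5 \cdot 6 = 30$)
$A = 10$ ($A = 1 + 9 = 10$)
$-80 + j{\left(A \right)} b{\left(-2,17 \right)} = -80 + - \sqrt{10} \cdot 30 = -80 - 30 \sqrt{10}$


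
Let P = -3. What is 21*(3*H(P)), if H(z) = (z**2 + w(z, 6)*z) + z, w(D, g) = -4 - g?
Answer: 2268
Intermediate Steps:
H(z) = z**2 - 9*z (H(z) = (z**2 + (-4 - 1*6)*z) + z = (z**2 + (-4 - 6)*z) + z = (z**2 - 10*z) + z = z**2 - 9*z)
21*(3*H(P)) = 21*(3*(-3*(-9 - 3))) = 21*(3*(-3*(-12))) = 21*(3*36) = 21*108 = 2268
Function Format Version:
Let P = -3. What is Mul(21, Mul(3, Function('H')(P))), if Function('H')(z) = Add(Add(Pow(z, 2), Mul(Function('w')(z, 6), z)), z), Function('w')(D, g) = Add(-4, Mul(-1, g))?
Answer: 2268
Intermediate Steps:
Function('H')(z) = Add(Pow(z, 2), Mul(-9, z)) (Function('H')(z) = Add(Add(Pow(z, 2), Mul(Add(-4, Mul(-1, 6)), z)), z) = Add(Add(Pow(z, 2), Mul(Add(-4, -6), z)), z) = Add(Add(Pow(z, 2), Mul(-10, z)), z) = Add(Pow(z, 2), Mul(-9, z)))
Mul(21, Mul(3, Function('H')(P))) = Mul(21, Mul(3, Mul(-3, Add(-9, -3)))) = Mul(21, Mul(3, Mul(-3, -12))) = Mul(21, Mul(3, 36)) = Mul(21, 108) = 2268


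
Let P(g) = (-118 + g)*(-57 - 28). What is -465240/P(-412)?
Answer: -46524/4505 ≈ -10.327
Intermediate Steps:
P(g) = 10030 - 85*g (P(g) = (-118 + g)*(-85) = 10030 - 85*g)
-465240/P(-412) = -465240/(10030 - 85*(-412)) = -465240/(10030 + 35020) = -465240/45050 = -465240*1/45050 = -46524/4505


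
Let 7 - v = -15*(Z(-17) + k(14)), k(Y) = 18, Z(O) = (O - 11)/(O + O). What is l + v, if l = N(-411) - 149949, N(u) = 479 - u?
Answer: -2529084/17 ≈ -1.4877e+5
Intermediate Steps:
Z(O) = (-11 + O)/(2*O) (Z(O) = (-11 + O)/((2*O)) = (-11 + O)*(1/(2*O)) = (-11 + O)/(2*O))
v = 4919/17 (v = 7 - (-15)*((½)*(-11 - 17)/(-17) + 18) = 7 - (-15)*((½)*(-1/17)*(-28) + 18) = 7 - (-15)*(14/17 + 18) = 7 - (-15)*320/17 = 7 - 1*(-4800/17) = 7 + 4800/17 = 4919/17 ≈ 289.35)
l = -149059 (l = (479 - 1*(-411)) - 149949 = (479 + 411) - 149949 = 890 - 149949 = -149059)
l + v = -149059 + 4919/17 = -2529084/17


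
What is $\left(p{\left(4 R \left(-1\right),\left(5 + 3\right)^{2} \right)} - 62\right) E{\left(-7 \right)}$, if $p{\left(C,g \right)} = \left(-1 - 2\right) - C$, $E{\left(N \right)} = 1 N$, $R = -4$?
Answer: $567$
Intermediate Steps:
$E{\left(N \right)} = N$
$p{\left(C,g \right)} = -3 - C$
$\left(p{\left(4 R \left(-1\right),\left(5 + 3\right)^{2} \right)} - 62\right) E{\left(-7 \right)} = \left(\left(-3 - 4 \left(-4\right) \left(-1\right)\right) - 62\right) \left(-7\right) = \left(\left(-3 - \left(-16\right) \left(-1\right)\right) - 62\right) \left(-7\right) = \left(\left(-3 - 16\right) - 62\right) \left(-7\right) = \left(-19 - 62\right) \left(-7\right) = \left(-81\right) \left(-7\right) = 567$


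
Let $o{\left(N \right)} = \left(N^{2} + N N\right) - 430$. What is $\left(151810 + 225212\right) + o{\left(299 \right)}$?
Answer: $555394$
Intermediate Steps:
$o{\left(N \right)} = -430 + 2 N^{2}$ ($o{\left(N \right)} = \left(N^{2} + N^{2}\right) - 430 = 2 N^{2} - 430 = -430 + 2 N^{2}$)
$\left(151810 + 225212\right) + o{\left(299 \right)} = \left(151810 + 225212\right) - \left(430 - 2 \cdot 299^{2}\right) = 377022 + \left(-430 + 2 \cdot 89401\right) = 377022 + \left(-430 + 178802\right) = 377022 + 178372 = 555394$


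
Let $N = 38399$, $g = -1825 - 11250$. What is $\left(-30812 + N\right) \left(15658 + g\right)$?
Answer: $19597221$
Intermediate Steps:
$g = -13075$
$\left(-30812 + N\right) \left(15658 + g\right) = \left(-30812 + 38399\right) \left(15658 - 13075\right) = 7587 \cdot 2583 = 19597221$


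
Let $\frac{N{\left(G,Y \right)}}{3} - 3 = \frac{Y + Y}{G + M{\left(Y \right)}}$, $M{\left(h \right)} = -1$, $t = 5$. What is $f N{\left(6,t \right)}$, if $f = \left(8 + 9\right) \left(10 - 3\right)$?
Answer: $1785$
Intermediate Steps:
$f = 119$ ($f = 17 \cdot 7 = 119$)
$N{\left(G,Y \right)} = 9 + \frac{6 Y}{-1 + G}$ ($N{\left(G,Y \right)} = 9 + 3 \frac{Y + Y}{G - 1} = 9 + 3 \frac{2 Y}{-1 + G} = 9 + \frac{6 Y}{-1 + G}$)
$f N{\left(6,t \right)} = 119 \frac{3 \left(-3 + 2 \cdot 5 + 3 \cdot 6\right)}{-1 + 6} = 119 \frac{3 \left(-3 + 10 + 18\right)}{5} = 119 \cdot 3 \cdot \frac{1}{5} \cdot 25 = 119 \cdot 15 = 1785$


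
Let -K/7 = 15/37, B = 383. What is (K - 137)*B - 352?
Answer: -1994666/37 ≈ -53910.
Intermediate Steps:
K = -105/37 ≈ -2.8378
(K - 137)*B - 352 = (-105/37 - 137)*383 - 352 = -5174/37*383 - 352 = -1981642/37 - 352 = -1994666/37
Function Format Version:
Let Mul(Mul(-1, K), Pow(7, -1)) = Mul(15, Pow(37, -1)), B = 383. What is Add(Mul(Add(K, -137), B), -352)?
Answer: Rational(-1994666, 37) ≈ -53910.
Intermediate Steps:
K = Rational(-105, 37) (K = Mul(-7, Mul(15, Pow(37, -1))) = Mul(-7, Mul(15, Rational(1, 37))) = Mul(-7, Rational(15, 37)) = Rational(-105, 37) ≈ -2.8378)
Add(Mul(Add(K, -137), B), -352) = Add(Mul(Add(Rational(-105, 37), -137), 383), -352) = Add(Mul(Rational(-5174, 37), 383), -352) = Add(Rational(-1981642, 37), -352) = Rational(-1994666, 37)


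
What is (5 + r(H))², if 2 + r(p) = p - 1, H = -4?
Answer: 4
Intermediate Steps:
r(p) = -3 + p (r(p) = -2 + (p - 1) = -2 + (-1 + p) = -3 + p)
(5 + r(H))² = (5 + (-3 - 4))² = (5 - 7)² = (-2)² = 4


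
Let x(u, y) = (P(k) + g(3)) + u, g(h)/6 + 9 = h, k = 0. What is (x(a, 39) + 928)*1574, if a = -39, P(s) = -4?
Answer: 1336326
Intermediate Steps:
g(h) = -54 + 6*h
x(u, y) = -40 + u (x(u, y) = (-4 + (-54 + 6*3)) + u = (-4 + (-54 + 18)) + u = (-4 - 36) + u = -40 + u)
(x(a, 39) + 928)*1574 = ((-40 - 39) + 928)*1574 = (-79 + 928)*1574 = 849*1574 = 1336326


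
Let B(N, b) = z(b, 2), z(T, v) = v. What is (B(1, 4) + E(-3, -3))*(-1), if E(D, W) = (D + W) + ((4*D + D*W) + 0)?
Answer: 7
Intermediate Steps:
B(N, b) = 2
E(D, W) = W + 5*D + D*W (E(D, W) = (D + W) + (4*D + D*W) = W + 5*D + D*W)
(B(1, 4) + E(-3, -3))*(-1) = (2 + (-3 + 5*(-3) - 3*(-3)))*(-1) = (2 + (-3 - 15 + 9))*(-1) = (2 - 9)*(-1) = -7*(-1) = 7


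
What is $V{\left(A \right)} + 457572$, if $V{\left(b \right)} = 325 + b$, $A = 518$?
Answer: $458415$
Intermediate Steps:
$V{\left(A \right)} + 457572 = \left(325 + 518\right) + 457572 = 843 + 457572 = 458415$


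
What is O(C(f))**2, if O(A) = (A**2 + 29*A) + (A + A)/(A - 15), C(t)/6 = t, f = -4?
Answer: 2383936/169 ≈ 14106.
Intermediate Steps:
C(t) = 6*t
O(A) = A**2 + 29*A + 2*A/(-15 + A) (O(A) = (A**2 + 29*A) + (2*A)/(-15 + A) = (A**2 + 29*A) + 2*A/(-15 + A) = A**2 + 29*A + 2*A/(-15 + A))
O(C(f))**2 = ((6*(-4))*(-433 + (6*(-4))**2 + 14*(6*(-4)))/(-15 + 6*(-4)))**2 = (-24*(-433 + (-24)**2 + 14*(-24))/(-15 - 24))**2 = (-24*(-433 + 576 - 336)/(-39))**2 = (-24*(-1/39)*(-193))**2 = (-1544/13)**2 = 2383936/169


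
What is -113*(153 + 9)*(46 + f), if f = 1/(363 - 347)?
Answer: -6745761/8 ≈ -8.4322e+5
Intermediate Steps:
f = 1/16 ≈ 0.062500
-113*(153 + 9)*(46 + f) = -113*(153 + 9)*(46 + 1/16) = -18306*737/16 = -113*59697/8 = -6745761/8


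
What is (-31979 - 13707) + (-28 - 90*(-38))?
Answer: -42294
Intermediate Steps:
(-31979 - 13707) + (-28 - 90*(-38)) = -45686 + (-28 + 3420) = -45686 + 3392 = -42294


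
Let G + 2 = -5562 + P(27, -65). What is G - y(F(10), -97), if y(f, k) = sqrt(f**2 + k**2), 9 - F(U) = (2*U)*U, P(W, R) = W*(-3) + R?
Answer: -5710 - sqrt(45890) ≈ -5924.2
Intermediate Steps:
P(W, R) = R - 3*W (P(W, R) = -3*W + R = R - 3*W)
F(U) = 9 - 2*U**2 (F(U) = 9 - 2*U*U = 9 - 2*U**2)
G = -5710 (G = -2 + (-5562 + (-65 - 3*27)) = -2 + (-5562 + (-65 - 81)) = -2 + (-5562 - 146) = -2 - 5708 = -5710)
G - y(F(10), -97) = -5710 - sqrt((9 - 2*10**2)**2 + (-97)**2) = -5710 - sqrt((9 - 2*100)**2 + 9409) = -5710 - sqrt((9 - 200)**2 + 9409) = -5710 - sqrt((-191)**2 + 9409) = -5710 - sqrt(36481 + 9409) = -5710 - sqrt(45890)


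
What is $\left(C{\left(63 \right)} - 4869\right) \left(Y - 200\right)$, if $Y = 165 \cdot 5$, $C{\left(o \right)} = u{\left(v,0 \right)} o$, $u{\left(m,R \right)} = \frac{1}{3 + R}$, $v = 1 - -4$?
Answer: $-3030000$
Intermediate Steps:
$v = 5$ ($v = 1 + 4 = 5$)
$C{\left(o \right)} = \frac{o}{3}$ ($C{\left(o \right)} = \frac{o}{3 + 0} = \frac{o}{3}$)
$Y = 825$
$\left(C{\left(63 \right)} - 4869\right) \left(Y - 200\right) = \left(\frac{1}{3} \cdot 63 - 4869\right) \left(825 - 200\right) = \left(21 - 4869\right) 625 = \left(-4848\right) 625 = -3030000$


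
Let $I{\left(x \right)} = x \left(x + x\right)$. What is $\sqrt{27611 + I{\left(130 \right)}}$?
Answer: $\sqrt{61411} \approx 247.81$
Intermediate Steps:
$I{\left(x \right)} = 2 x^{2}$ ($I{\left(x \right)} = x 2 x = 2 x^{2}$)
$\sqrt{27611 + I{\left(130 \right)}} = \sqrt{27611 + 2 \cdot 130^{2}} = \sqrt{27611 + 2 \cdot 16900} = \sqrt{27611 + 33800} = \sqrt{61411}$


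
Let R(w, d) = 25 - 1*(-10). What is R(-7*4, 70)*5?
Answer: 175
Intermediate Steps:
R(w, d) = 35 (R(w, d) = 25 + 10 = 35)
R(-7*4, 70)*5 = 35*5 = 175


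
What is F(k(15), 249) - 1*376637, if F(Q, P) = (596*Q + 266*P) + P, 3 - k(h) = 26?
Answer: -323862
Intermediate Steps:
k(h) = -23 (k(h) = 3 - 1*26 = 3 - 26 = -23)
F(Q, P) = 267*P + 596*Q (F(Q, P) = (266*P + 596*Q) + P = 267*P + 596*Q)
F(k(15), 249) - 1*376637 = (267*249 + 596*(-23)) - 1*376637 = (66483 - 13708) - 376637 = 52775 - 376637 = -323862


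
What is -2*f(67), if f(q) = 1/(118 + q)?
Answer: -2/185 ≈ -0.010811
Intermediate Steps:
-2*f(67) = -2/(118 + 67) = -2/185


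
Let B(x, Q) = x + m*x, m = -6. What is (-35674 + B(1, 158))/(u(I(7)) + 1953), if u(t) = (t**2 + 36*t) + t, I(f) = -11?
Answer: -35679/1667 ≈ -21.403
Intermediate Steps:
B(x, Q) = -5*x (B(x, Q) = x - 6*x = -5*x)
u(t) = t**2 + 37*t
(-35674 + B(1, 158))/(u(I(7)) + 1953) = (-35674 - 5*1)/(-11*(37 - 11) + 1953) = (-35674 - 5)/(-11*26 + 1953) = -35679/(-286 + 1953) = -35679/1667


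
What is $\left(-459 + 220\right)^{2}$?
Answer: $57121$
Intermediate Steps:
$\left(-459 + 220\right)^{2} = \left(-239\right)^{2} = 57121$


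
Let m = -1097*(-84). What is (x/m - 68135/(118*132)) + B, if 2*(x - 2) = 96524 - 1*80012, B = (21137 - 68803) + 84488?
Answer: 1467899038569/39869368 ≈ 36818.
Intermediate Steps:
B = 36822 (B = -47666 + 84488 = 36822)
x = 8258 (x = 2 + (96524 - 1*80012)/2 = 2 + (96524 - 80012)/2 = 2 + (1/2)*16512 = 2 + 8256 = 8258)
m = 92148
(x/m - 68135/(118*132)) + B = (8258/92148 - 68135/(118*132)) + 36822 = (8258*(1/92148) - 68135/15576) + 36822 = (4129/46074 - 68135*1/15576) + 36822 = (4129/46074 - 68135/15576) + 36822 = -170829927/39869368 + 36822 = 1467899038569/39869368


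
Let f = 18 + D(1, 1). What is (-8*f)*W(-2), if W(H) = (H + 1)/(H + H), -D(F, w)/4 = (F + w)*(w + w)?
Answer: -4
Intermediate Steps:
D(F, w) = -8*w*(F + w) (D(F, w) = -4*(F + w)*(w + w) = -4*(F + w)*2*w = -8*w*(F + w))
W(H) = (1 + H)/(2*H) (W(H) = (1 + H)/((2*H)) = (1 + H)*(1/(2*H)) = (1 + H)/(2*H))
f = 2 (f = 18 - 8*1*(1 + 1) = 18 - 8*1*2 = 18 - 16 = 2)
(-8*f)*W(-2) = (-8*2)*((½)*(1 - 2)/(-2)) = -8*(-1)*(-1)/2 = -16*¼ = -4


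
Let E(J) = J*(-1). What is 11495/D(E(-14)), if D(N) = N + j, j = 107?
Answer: 95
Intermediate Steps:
E(J) = -J
D(N) = 107 + N (D(N) = N + 107 = 107 + N)
11495/D(E(-14)) = 11495/(107 - 1*(-14)) = 11495/(107 + 14) = 11495/121 = 11495*(1/121) = 95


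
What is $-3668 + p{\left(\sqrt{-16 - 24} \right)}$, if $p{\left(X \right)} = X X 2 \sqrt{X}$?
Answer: $-3668 - 80 \cdot 2^{\frac{3}{4}} \sqrt[4]{5} \sqrt{i} \approx -3810.3 - 142.26 i$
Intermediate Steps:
$p{\left(X \right)} = 2 X^{\frac{5}{2}}$ ($p{\left(X \right)} = X^{2} \cdot 2 \sqrt{X} = 2 X^{\frac{5}{2}}$)
$-3668 + p{\left(\sqrt{-16 - 24} \right)} = -3668 + 2 \left(\sqrt{-16 - 24}\right)^{\frac{5}{2}} = -3668 + 2 \left(\sqrt{-40}\right)^{\frac{5}{2}} = -3668 + 2 \left(2 i \sqrt{10}\right)^{\frac{5}{2}} = -3668 + 2 \cdot 40 \cdot 2^{\frac{3}{4}} \sqrt[4]{5} \left(- \sqrt{i}\right) = -3668 - 80 \cdot 2^{\frac{3}{4}} \sqrt[4]{5} \sqrt{i}$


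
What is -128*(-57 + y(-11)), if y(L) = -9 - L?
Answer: 7040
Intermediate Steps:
-128*(-57 + y(-11)) = -128*(-57 + (-9 - 1*(-11))) = -128*(-57 + (-9 + 11)) = -128*(-57 + 2) = -128*(-55) = 7040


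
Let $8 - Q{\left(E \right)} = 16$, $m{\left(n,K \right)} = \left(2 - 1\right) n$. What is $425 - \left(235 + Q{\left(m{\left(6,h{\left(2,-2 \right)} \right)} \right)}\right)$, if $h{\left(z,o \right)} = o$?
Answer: $198$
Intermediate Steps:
$m{\left(n,K \right)} = n$ ($m{\left(n,K \right)} = 1 n = n$)
$Q{\left(E \right)} = -8$ ($Q{\left(E \right)} = 8 - 16 = -8$)
$425 - \left(235 + Q{\left(m{\left(6,h{\left(2,-2 \right)} \right)} \right)}\right) = 425 - 227 = 198$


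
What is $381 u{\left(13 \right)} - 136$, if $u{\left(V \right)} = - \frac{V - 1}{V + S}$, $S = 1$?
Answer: $- \frac{3238}{7} \approx -462.57$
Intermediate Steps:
$u{\left(V \right)} = - \frac{-1 + V}{1 + V}$ ($u{\left(V \right)} = - \frac{V - 1}{V + 1} = - \frac{-1 + V}{1 + V}$)
$381 u{\left(13 \right)} - 136 = 381 \frac{1 - 13}{1 + 13} - 136 = 381 \frac{1 - 13}{14} - 136 = 381 \cdot \frac{1}{14} \left(-12\right) - 136 = 381 \left(- \frac{6}{7}\right) - 136 = - \frac{2286}{7} - 136 = - \frac{3238}{7}$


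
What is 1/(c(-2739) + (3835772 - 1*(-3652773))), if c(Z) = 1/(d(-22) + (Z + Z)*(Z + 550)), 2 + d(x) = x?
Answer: 11991318/89797524452311 ≈ 1.3354e-7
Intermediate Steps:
d(x) = -2 + x
c(Z) = 1/(-24 + 2*Z*(550 + Z)) (c(Z) = 1/((-2 - 22) + (Z + Z)*(Z + 550)) = 1/(-24 + (2*Z)*(550 + Z)) = 1/(-24 + 2*Z*(550 + Z)))
1/(c(-2739) + (3835772 - 1*(-3652773))) = 1/(1/(2*(-12 + (-2739)² + 550*(-2739))) + (3835772 - 1*(-3652773))) = 1/(1/(2*(-12 + 7502121 - 1506450)) + (3835772 + 3652773)) = 1/((½)/5995659 + 7488545) = 1/((½)*(1/5995659) + 7488545) = 1/(1/11991318 + 7488545) = 1/(89797524452311/11991318) = 11991318/89797524452311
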